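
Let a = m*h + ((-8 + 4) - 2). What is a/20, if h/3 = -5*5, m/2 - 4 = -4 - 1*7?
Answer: 261/5 ≈ 52.200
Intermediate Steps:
m = -14 (m = 8 + 2*(-4 - 1*7) = 8 + 2*(-4 - 7) = 8 + 2*(-11) = 8 - 22 = -14)
h = -75 (h = 3*(-5*5) = 3*(-25) = -75)
a = 1044 (a = -14*(-75) + ((-8 + 4) - 2) = 1050 + (-4 - 2) = 1050 - 6 = 1044)
a/20 = 1044/20 = (1/20)*1044 = 261/5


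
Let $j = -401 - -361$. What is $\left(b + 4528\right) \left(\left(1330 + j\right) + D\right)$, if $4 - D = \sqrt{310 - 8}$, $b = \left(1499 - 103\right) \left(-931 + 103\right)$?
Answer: $-1489859840 + 1151360 \sqrt{302} \approx -1.4699 \cdot 10^{9}$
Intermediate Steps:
$j = -40$ ($j = -401 + 361 = -40$)
$b = -1155888$ ($b = 1396 \left(-828\right) = -1155888$)
$D = 4 - \sqrt{302}$ ($D = 4 - \sqrt{310 - 8} = 4 - \sqrt{302} \approx -13.378$)
$\left(b + 4528\right) \left(\left(1330 + j\right) + D\right) = \left(-1155888 + 4528\right) \left(\left(1330 - 40\right) + \left(4 - \sqrt{302}\right)\right) = - 1151360 \left(1290 + \left(4 - \sqrt{302}\right)\right) = - 1151360 \left(1294 - \sqrt{302}\right) = -1489859840 + 1151360 \sqrt{302}$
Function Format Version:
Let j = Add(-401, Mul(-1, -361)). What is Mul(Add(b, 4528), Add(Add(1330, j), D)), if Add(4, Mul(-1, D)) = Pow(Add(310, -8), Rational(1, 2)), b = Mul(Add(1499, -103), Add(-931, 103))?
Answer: Add(-1489859840, Mul(1151360, Pow(302, Rational(1, 2)))) ≈ -1.4699e+9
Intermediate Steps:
j = -40 (j = Add(-401, 361) = -40)
b = -1155888 (b = Mul(1396, -828) = -1155888)
D = Add(4, Mul(-1, Pow(302, Rational(1, 2)))) (D = Add(4, Mul(-1, Pow(Add(310, -8), Rational(1, 2)))) = Add(4, Mul(-1, Pow(302, Rational(1, 2)))) ≈ -13.378)
Mul(Add(b, 4528), Add(Add(1330, j), D)) = Mul(Add(-1155888, 4528), Add(Add(1330, -40), Add(4, Mul(-1, Pow(302, Rational(1, 2)))))) = Mul(-1151360, Add(1290, Add(4, Mul(-1, Pow(302, Rational(1, 2)))))) = Mul(-1151360, Add(1294, Mul(-1, Pow(302, Rational(1, 2))))) = Add(-1489859840, Mul(1151360, Pow(302, Rational(1, 2))))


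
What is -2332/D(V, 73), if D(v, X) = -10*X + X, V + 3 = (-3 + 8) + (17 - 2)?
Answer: 2332/657 ≈ 3.5495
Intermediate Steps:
V = 17 (V = -3 + ((-3 + 8) + (17 - 2)) = -3 + (5 + 15) = -3 + 20 = 17)
D(v, X) = -9*X
-2332/D(V, 73) = -2332/((-9*73)) = -2332/(-657) = -2332*(-1/657) = 2332/657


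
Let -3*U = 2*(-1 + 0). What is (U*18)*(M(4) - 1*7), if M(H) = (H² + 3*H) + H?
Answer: 300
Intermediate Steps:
U = ⅔ (U = -2*(-1 + 0)/3 = -2*(-1)/3 = -⅓*(-2) = ⅔ ≈ 0.66667)
M(H) = H² + 4*H
(U*18)*(M(4) - 1*7) = ((⅔)*18)*(4*(4 + 4) - 1*7) = 12*(4*8 - 7) = 12*(32 - 7) = 12*25 = 300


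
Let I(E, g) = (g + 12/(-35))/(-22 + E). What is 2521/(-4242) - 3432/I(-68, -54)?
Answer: -7644034757/1344714 ≈ -5684.5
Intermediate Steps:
I(E, g) = (-12/35 + g)/(-22 + E) (I(E, g) = (g + 12*(-1/35))/(-22 + E) = (g - 12/35)/(-22 + E) = (-12/35 + g)/(-22 + E))
2521/(-4242) - 3432/I(-68, -54) = 2521/(-4242) - 3432*(-22 - 68)/(-12/35 - 54) = 2521*(-1/4242) - 3432/(-1902/35/(-90)) = -2521/4242 - 3432/((-1/90*(-1902/35))) = -2521/4242 - 3432/317/525 = -2521/4242 - 3432*525/317 = -2521/4242 - 1801800/317 = -7644034757/1344714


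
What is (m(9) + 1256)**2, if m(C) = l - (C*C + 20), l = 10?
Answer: 1357225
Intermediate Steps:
m(C) = -10 - C**2 (m(C) = 10 - (C*C + 20) = 10 - (C**2 + 20) = 10 - (20 + C**2) = 10 + (-20 - C**2) = -10 - C**2)
(m(9) + 1256)**2 = ((-10 - 1*9**2) + 1256)**2 = ((-10 - 1*81) + 1256)**2 = ((-10 - 81) + 1256)**2 = (-91 + 1256)**2 = 1165**2 = 1357225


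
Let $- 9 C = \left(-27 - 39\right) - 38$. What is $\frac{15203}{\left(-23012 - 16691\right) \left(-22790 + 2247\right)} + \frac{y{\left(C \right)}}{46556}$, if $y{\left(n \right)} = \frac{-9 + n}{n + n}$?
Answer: $\frac{165979731311}{7898164673843392} \approx 2.1015 \cdot 10^{-5}$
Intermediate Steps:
$C = \frac{104}{9}$ ($C = - \frac{\left(-27 - 39\right) - 38}{9} = - \frac{-66 - 38}{9} = \left(- \frac{1}{9}\right) \left(-104\right) = \frac{104}{9} \approx 11.556$)
$y{\left(n \right)} = \frac{-9 + n}{2 n}$
$\frac{15203}{\left(-23012 - 16691\right) \left(-22790 + 2247\right)} + \frac{y{\left(C \right)}}{46556} = \frac{15203}{\left(-23012 - 16691\right) \left(-22790 + 2247\right)} + \frac{\frac{1}{2} \frac{1}{\frac{104}{9}} \left(-9 + \frac{104}{9}\right)}{46556} = \frac{15203}{\left(-39703\right) \left(-20543\right)} + \frac{1}{2} \cdot \frac{9}{104} \cdot \frac{23}{9} \cdot \frac{1}{46556} = \frac{15203}{815618729} + \frac{23}{208} \cdot \frac{1}{46556} = 15203 \cdot \frac{1}{815618729} + \frac{23}{9683648} = \frac{15203}{815618729} + \frac{23}{9683648} = \frac{165979731311}{7898164673843392}$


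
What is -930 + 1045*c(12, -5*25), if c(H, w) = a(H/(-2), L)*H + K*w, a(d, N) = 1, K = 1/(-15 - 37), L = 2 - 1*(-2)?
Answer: 734345/52 ≈ 14122.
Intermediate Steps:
L = 4 (L = 2 + 2 = 4)
K = -1/52 (K = 1/(-52) = -1/52 ≈ -0.019231)
c(H, w) = H - w/52 (c(H, w) = 1*H - w/52 = H - w/52)
-930 + 1045*c(12, -5*25) = -930 + 1045*(12 - (-5)*25/52) = -930 + 1045*(12 - 1/52*(-125)) = -930 + 1045*(12 + 125/52) = -930 + 1045*(749/52) = -930 + 782705/52 = 734345/52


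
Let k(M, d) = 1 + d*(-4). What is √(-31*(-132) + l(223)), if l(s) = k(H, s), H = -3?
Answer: √3201 ≈ 56.577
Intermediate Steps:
k(M, d) = 1 - 4*d
l(s) = 1 - 4*s
√(-31*(-132) + l(223)) = √(-31*(-132) + (1 - 4*223)) = √(4092 + (1 - 892)) = √(4092 - 891) = √3201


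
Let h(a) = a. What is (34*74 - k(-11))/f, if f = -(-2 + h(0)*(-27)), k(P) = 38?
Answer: 1239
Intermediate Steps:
f = 2 (f = -(-2 + 0*(-27)) = -(-2 + 0) = -1*(-2) = 2)
(34*74 - k(-11))/f = (34*74 - 1*38)/2 = (2516 - 38)*(½) = 2478*(½) = 1239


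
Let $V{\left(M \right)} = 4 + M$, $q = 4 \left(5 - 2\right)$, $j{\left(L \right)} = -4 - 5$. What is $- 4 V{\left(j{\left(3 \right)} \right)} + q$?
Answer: $32$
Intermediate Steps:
$j{\left(L \right)} = -9$ ($j{\left(L \right)} = -4 - 5 = -9$)
$q = 12$ ($q = 4 \cdot 3 = 12$)
$- 4 V{\left(j{\left(3 \right)} \right)} + q = - 4 \left(4 - 9\right) + 12 = \left(-4\right) \left(-5\right) + 12 = 20 + 12 = 32$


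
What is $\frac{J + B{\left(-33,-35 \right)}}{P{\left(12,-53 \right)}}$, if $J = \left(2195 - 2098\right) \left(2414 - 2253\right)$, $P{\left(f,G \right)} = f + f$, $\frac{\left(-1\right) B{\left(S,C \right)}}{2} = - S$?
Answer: $\frac{15551}{24} \approx 647.96$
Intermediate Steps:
$B{\left(S,C \right)} = 2 S$ ($B{\left(S,C \right)} = - 2 \left(- S\right) = 2 S$)
$P{\left(f,G \right)} = 2 f$
$J = 15617$ ($J = 97 \cdot 161 = 15617$)
$\frac{J + B{\left(-33,-35 \right)}}{P{\left(12,-53 \right)}} = \frac{15617 + 2 \left(-33\right)}{2 \cdot 12} = \frac{15617 - 66}{24} = 15551 \cdot \frac{1}{24} = \frac{15551}{24}$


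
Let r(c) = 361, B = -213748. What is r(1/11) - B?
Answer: 214109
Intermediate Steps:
r(1/11) - B = 361 - 1*(-213748) = 361 + 213748 = 214109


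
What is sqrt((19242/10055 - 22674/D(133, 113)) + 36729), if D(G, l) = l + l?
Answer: sqrt(47289520023888390)/1136215 ≈ 191.39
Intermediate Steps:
D(G, l) = 2*l
sqrt((19242/10055 - 22674/D(133, 113)) + 36729) = sqrt((19242/10055 - 22674/(2*113)) + 36729) = sqrt((19242*(1/10055) - 22674/226) + 36729) = sqrt((19242/10055 - 22674*1/226) + 36729) = sqrt((19242/10055 - 11337/113) + 36729) = sqrt(-111819189/1136215 + 36729) = sqrt(41620221546/1136215) = sqrt(47289520023888390)/1136215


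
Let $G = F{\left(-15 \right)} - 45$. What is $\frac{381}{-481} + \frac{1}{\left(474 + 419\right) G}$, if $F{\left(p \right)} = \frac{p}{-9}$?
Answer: $- \frac{3402441}{4295330} \approx -0.79213$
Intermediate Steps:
$F{\left(p \right)} = - \frac{p}{9}$ ($F{\left(p \right)} = p \left(- \frac{1}{9}\right) = - \frac{p}{9}$)
$G = - \frac{130}{3}$ ($G = \left(- \frac{1}{9}\right) \left(-15\right) - 45 = \frac{5}{3} - 45 = - \frac{130}{3} \approx -43.333$)
$\frac{381}{-481} + \frac{1}{\left(474 + 419\right) G} = \frac{381}{-481} + \frac{1}{\left(474 + 419\right) \left(- \frac{130}{3}\right)} = 381 \left(- \frac{1}{481}\right) + \frac{1}{893} \left(- \frac{3}{130}\right) = - \frac{381}{481} + \frac{1}{893} \left(- \frac{3}{130}\right) = - \frac{381}{481} - \frac{3}{116090} = - \frac{3402441}{4295330}$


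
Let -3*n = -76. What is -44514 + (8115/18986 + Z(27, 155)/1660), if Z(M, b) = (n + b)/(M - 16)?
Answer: -2104384908727/47275140 ≈ -44514.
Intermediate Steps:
n = 76/3 (n = -1/3*(-76) = 76/3 ≈ 25.333)
Z(M, b) = (76/3 + b)/(-16 + M) (Z(M, b) = (76/3 + b)/(M - 16) = (76/3 + b)/(-16 + M))
-44514 + (8115/18986 + Z(27, 155)/1660) = -44514 + (8115/18986 + ((76/3 + 155)/(-16 + 27))/1660) = -44514 + (8115*(1/18986) + ((541/3)/11)*(1/1660)) = -44514 + (8115/18986 + ((1/11)*(541/3))*(1/1660)) = -44514 + (8115/18986 + (541/33)*(1/1660)) = -44514 + (8115/18986 + 541/54780) = -44514 + 20673233/47275140 = -2104384908727/47275140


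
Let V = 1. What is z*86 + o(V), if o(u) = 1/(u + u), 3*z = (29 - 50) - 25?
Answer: -7909/6 ≈ -1318.2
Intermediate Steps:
z = -46/3 (z = ((29 - 50) - 25)/3 = (-21 - 25)/3 = (1/3)*(-46) = -46/3 ≈ -15.333)
o(u) = 1/(2*u)
z*86 + o(V) = -46/3*86 + (1/2)/1 = -3956/3 + (1/2)*1 = -3956/3 + 1/2 = -7909/6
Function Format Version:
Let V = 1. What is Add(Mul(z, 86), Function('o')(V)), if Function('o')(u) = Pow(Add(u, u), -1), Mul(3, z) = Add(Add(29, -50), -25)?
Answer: Rational(-7909, 6) ≈ -1318.2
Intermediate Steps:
z = Rational(-46, 3) (z = Mul(Rational(1, 3), Add(Add(29, -50), -25)) = Mul(Rational(1, 3), Add(-21, -25)) = Mul(Rational(1, 3), -46) = Rational(-46, 3) ≈ -15.333)
Function('o')(u) = Mul(Rational(1, 2), Pow(u, -1)) (Function('o')(u) = Pow(Mul(2, u), -1) = Mul(Rational(1, 2), Pow(u, -1)))
Add(Mul(z, 86), Function('o')(V)) = Add(Mul(Rational(-46, 3), 86), Mul(Rational(1, 2), Pow(1, -1))) = Add(Rational(-3956, 3), Mul(Rational(1, 2), 1)) = Add(Rational(-3956, 3), Rational(1, 2)) = Rational(-7909, 6)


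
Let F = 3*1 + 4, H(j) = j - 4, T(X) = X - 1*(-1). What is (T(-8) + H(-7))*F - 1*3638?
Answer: -3764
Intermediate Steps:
T(X) = 1 + X (T(X) = X + 1 = 1 + X)
H(j) = -4 + j
F = 7 (F = 3 + 4 = 7)
(T(-8) + H(-7))*F - 1*3638 = ((1 - 8) + (-4 - 7))*7 - 1*3638 = (-7 - 11)*7 - 3638 = -18*7 - 3638 = -126 - 3638 = -3764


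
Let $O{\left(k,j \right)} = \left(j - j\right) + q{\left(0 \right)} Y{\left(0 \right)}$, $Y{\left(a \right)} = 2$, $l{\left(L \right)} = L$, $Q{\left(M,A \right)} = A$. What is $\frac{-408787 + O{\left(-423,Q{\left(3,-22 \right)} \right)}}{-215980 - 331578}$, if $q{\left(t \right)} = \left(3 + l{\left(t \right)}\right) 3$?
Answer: $\frac{408769}{547558} \approx 0.74653$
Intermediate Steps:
$q{\left(t \right)} = 9 + 3 t$ ($q{\left(t \right)} = \left(3 + t\right) 3 = 9 + 3 t$)
$O{\left(k,j \right)} = 18$ ($O{\left(k,j \right)} = \left(j - j\right) + \left(9 + 3 \cdot 0\right) 2 = 0 + \left(9 + 0\right) 2 = 0 + 9 \cdot 2 = 0 + 18 = 18$)
$\frac{-408787 + O{\left(-423,Q{\left(3,-22 \right)} \right)}}{-215980 - 331578} = \frac{-408787 + 18}{-215980 - 331578} = - \frac{408769}{-547558} = \left(-408769\right) \left(- \frac{1}{547558}\right) = \frac{408769}{547558}$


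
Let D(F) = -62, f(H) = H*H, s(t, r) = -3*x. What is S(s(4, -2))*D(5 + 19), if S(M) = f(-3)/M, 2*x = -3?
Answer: -124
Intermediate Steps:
x = -3/2 (x = (½)*(-3) = -3/2 ≈ -1.5000)
s(t, r) = 9/2 (s(t, r) = -3*(-3/2) = 9/2)
f(H) = H²
S(M) = 9/M (S(M) = (-3)²/M = 9/M)
S(s(4, -2))*D(5 + 19) = (9/(9/2))*(-62) = (9*(2/9))*(-62) = 2*(-62) = -124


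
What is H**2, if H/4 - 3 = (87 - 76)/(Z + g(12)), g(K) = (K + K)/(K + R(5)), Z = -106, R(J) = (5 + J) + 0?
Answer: 44649124/332929 ≈ 134.11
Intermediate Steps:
R(J) = 5 + J
g(K) = 2*K/(10 + K) (g(K) = (K + K)/(K + (5 + 5)) = (2*K)/(K + 10) = (2*K)/(10 + K) = 2*K/(10 + K))
H = 6682/577 (H = 12 + 4*((87 - 76)/(-106 + 2*12/(10 + 12))) = 12 + 4*(11/(-106 + 2*12/22)) = 12 + 4*(11/(-106 + 2*12*(1/22))) = 12 + 4*(11/(-106 + 12/11)) = 12 + 4*(11/(-1154/11)) = 12 + 4*(11*(-11/1154)) = 12 + 4*(-121/1154) = 12 - 242/577 = 6682/577 ≈ 11.581)
H**2 = (6682/577)**2 = 44649124/332929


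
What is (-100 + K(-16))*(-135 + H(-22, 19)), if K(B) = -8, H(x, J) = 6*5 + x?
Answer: 13716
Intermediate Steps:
H(x, J) = 30 + x
(-100 + K(-16))*(-135 + H(-22, 19)) = (-100 - 8)*(-135 + (30 - 22)) = -108*(-135 + 8) = -108*(-127) = 13716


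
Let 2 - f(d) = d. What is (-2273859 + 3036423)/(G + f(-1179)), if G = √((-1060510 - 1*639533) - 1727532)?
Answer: 225147021/1205584 - 953205*I*√137103/1205584 ≈ 186.75 - 292.76*I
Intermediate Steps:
f(d) = 2 - d
G = 5*I*√137103 (G = √((-1060510 - 639533) - 1727532) = √(-1700043 - 1727532) = √(-3427575) = 5*I*√137103 ≈ 1851.4*I)
(-2273859 + 3036423)/(G + f(-1179)) = (-2273859 + 3036423)/(5*I*√137103 + (2 - 1*(-1179))) = 762564/(5*I*√137103 + (2 + 1179)) = 762564/(5*I*√137103 + 1181) = 762564/(1181 + 5*I*√137103)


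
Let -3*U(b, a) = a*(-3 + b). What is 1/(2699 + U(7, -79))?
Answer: 3/8413 ≈ 0.00035659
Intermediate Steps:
U(b, a) = -a*(-3 + b)/3
1/(2699 + U(7, -79)) = 1/(2699 + (1/3)*(-79)*(3 - 1*7)) = 1/(2699 + (1/3)*(-79)*(3 - 7)) = 1/(2699 + (1/3)*(-79)*(-4)) = 1/(2699 + 316/3) = 1/(8413/3) = 3/8413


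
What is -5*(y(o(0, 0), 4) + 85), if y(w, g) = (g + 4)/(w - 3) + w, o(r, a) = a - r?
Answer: -1235/3 ≈ -411.67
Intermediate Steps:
y(w, g) = w + (4 + g)/(-3 + w) (y(w, g) = (4 + g)/(-3 + w) + w = w + (4 + g)/(-3 + w))
-5*(y(o(0, 0), 4) + 85) = -5*((4 + 4 + (0 - 1*0)² - 3*(0 - 1*0))/(-3 + (0 - 1*0)) + 85) = -5*((4 + 4 + (0 + 0)² - 3*(0 + 0))/(-3 + (0 + 0)) + 85) = -5*((4 + 4 + 0² - 3*0)/(-3 + 0) + 85) = -5*((4 + 4 + 0 + 0)/(-3) + 85) = -5*(-⅓*8 + 85) = -5*(-8/3 + 85) = -5*247/3 = -1235/3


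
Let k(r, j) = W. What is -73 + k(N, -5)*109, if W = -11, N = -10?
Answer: -1272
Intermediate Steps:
k(r, j) = -11
-73 + k(N, -5)*109 = -73 - 11*109 = -73 - 1199 = -1272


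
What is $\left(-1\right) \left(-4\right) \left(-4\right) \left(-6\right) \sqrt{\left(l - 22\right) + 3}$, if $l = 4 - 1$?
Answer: $384 i \approx 384.0 i$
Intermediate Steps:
$l = 3$
$\left(-1\right) \left(-4\right) \left(-4\right) \left(-6\right) \sqrt{\left(l - 22\right) + 3} = \left(-1\right) \left(-4\right) \left(-4\right) \left(-6\right) \sqrt{\left(3 - 22\right) + 3} = 4 \left(-4\right) \left(-6\right) \sqrt{\left(3 - 22\right) + 3} = \left(-16\right) \left(-6\right) \sqrt{\left(3 - 22\right) + 3} = 96 \sqrt{\left(3 - 22\right) + 3} = 96 \sqrt{-19 + 3} = 96 \sqrt{-16} = 96 \cdot 4 i = 384 i$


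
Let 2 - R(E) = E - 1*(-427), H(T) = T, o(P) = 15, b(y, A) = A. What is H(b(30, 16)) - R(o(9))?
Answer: 456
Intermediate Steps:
R(E) = -425 - E (R(E) = 2 - (E - 1*(-427)) = 2 - (E + 427) = 2 - (427 + E) = 2 + (-427 - E) = -425 - E)
H(b(30, 16)) - R(o(9)) = 16 - (-425 - 1*15) = 16 - (-425 - 15) = 16 - 1*(-440) = 16 + 440 = 456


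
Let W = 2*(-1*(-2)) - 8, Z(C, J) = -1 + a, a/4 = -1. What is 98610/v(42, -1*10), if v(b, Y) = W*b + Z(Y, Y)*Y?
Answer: -49305/59 ≈ -835.68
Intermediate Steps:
a = -4 (a = 4*(-1) = -4)
Z(C, J) = -5 (Z(C, J) = -1 - 4 = -5)
W = -4 (W = 2*2 - 8 = 4 - 8 = -4)
v(b, Y) = -5*Y - 4*b (v(b, Y) = -4*b - 5*Y = -5*Y - 4*b)
98610/v(42, -1*10) = 98610/(-(-5)*10 - 4*42) = 98610/(-5*(-10) - 168) = 98610/(50 - 168) = 98610/(-118) = 98610*(-1/118) = -49305/59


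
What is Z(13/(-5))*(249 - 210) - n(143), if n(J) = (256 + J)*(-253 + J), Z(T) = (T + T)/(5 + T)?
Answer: 87611/2 ≈ 43806.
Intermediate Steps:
Z(T) = 2*T/(5 + T) (Z(T) = (2*T)/(5 + T) = 2*T/(5 + T))
n(J) = (-253 + J)*(256 + J)
Z(13/(-5))*(249 - 210) - n(143) = (2*(13/(-5))/(5 + 13/(-5)))*(249 - 210) - (-64768 + 143² + 3*143) = (2*(13*(-⅕))/(5 + 13*(-⅕)))*39 - (-64768 + 20449 + 429) = (2*(-13/5)/(5 - 13/5))*39 - 1*(-43890) = (2*(-13/5)/(12/5))*39 + 43890 = (2*(-13/5)*(5/12))*39 + 43890 = -13/6*39 + 43890 = -169/2 + 43890 = 87611/2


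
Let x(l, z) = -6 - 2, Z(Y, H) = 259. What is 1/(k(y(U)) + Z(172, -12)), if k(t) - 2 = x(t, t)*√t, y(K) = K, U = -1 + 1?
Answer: 1/261 ≈ 0.0038314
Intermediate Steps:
U = 0
x(l, z) = -8
k(t) = 2 - 8*√t
1/(k(y(U)) + Z(172, -12)) = 1/((2 - 8*√0) + 259) = 1/((2 - 8*0) + 259) = 1/((2 + 0) + 259) = 1/(2 + 259) = 1/261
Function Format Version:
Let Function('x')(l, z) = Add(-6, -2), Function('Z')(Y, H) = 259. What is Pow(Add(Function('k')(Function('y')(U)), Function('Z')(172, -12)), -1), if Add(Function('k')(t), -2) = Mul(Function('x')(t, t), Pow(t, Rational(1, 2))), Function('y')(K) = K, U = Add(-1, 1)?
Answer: Rational(1, 261) ≈ 0.0038314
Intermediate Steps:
U = 0
Function('x')(l, z) = -8
Function('k')(t) = Add(2, Mul(-8, Pow(t, Rational(1, 2))))
Pow(Add(Function('k')(Function('y')(U)), Function('Z')(172, -12)), -1) = Pow(Add(Add(2, Mul(-8, Pow(0, Rational(1, 2)))), 259), -1) = Pow(Add(Add(2, Mul(-8, 0)), 259), -1) = Pow(Add(Add(2, 0), 259), -1) = Pow(Add(2, 259), -1) = Pow(261, -1) = Rational(1, 261)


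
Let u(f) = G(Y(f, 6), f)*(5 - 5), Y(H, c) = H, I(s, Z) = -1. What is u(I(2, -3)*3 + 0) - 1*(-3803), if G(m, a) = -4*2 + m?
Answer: 3803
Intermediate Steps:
G(m, a) = -8 + m
u(f) = 0 (u(f) = (-8 + f)*(5 - 5) = (-8 + f)*0 = 0)
u(I(2, -3)*3 + 0) - 1*(-3803) = 0 - 1*(-3803) = 0 + 3803 = 3803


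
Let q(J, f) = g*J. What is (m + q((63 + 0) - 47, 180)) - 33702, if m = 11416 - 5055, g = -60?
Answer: -28301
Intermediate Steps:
m = 6361
q(J, f) = -60*J
(m + q((63 + 0) - 47, 180)) - 33702 = (6361 - 60*((63 + 0) - 47)) - 33702 = (6361 - 60*(63 - 47)) - 33702 = (6361 - 60*16) - 33702 = (6361 - 960) - 33702 = 5401 - 33702 = -28301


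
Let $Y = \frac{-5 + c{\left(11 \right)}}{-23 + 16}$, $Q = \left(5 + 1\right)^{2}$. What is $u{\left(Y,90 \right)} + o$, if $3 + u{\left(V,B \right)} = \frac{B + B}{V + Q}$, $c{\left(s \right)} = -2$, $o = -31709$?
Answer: $- \frac{1173164}{37} \approx -31707.0$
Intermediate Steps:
$Q = 36$ ($Q = 6^{2} = 36$)
$Y = 1$ ($Y = \frac{-5 - 2}{-23 + 16} = - \frac{7}{-7} = \left(-7\right) \left(- \frac{1}{7}\right) = 1$)
$u{\left(V,B \right)} = -3 + \frac{2 B}{36 + V}$ ($u{\left(V,B \right)} = -3 + \frac{B + B}{V + 36} = -3 + \frac{2 B}{36 + V}$)
$u{\left(Y,90 \right)} + o = \frac{-108 - 3 + 2 \cdot 90}{36 + 1} - 31709 = \frac{-108 - 3 + 180}{37} - 31709 = \frac{1}{37} \cdot 69 - 31709 = \frac{69}{37} - 31709 = - \frac{1173164}{37}$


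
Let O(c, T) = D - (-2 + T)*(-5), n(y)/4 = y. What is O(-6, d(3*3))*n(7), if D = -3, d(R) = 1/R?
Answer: -3136/9 ≈ -348.44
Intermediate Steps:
n(y) = 4*y
O(c, T) = -13 + 5*T (O(c, T) = -3 - (-2 + T)*(-5) = -3 - (10 - 5*T) = -3 + (-10 + 5*T) = -13 + 5*T)
O(-6, d(3*3))*n(7) = (-13 + 5/((3*3)))*(4*7) = (-13 + 5/9)*28 = -112/9*28 = -3136/9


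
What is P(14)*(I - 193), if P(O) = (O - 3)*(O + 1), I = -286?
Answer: -79035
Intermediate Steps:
P(O) = (1 + O)*(-3 + O) (P(O) = (-3 + O)*(1 + O) = (1 + O)*(-3 + O))
P(14)*(I - 193) = (-3 + 14**2 - 2*14)*(-286 - 193) = (-3 + 196 - 28)*(-479) = 165*(-479) = -79035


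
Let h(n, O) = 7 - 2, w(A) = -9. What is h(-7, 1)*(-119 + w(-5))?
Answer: -640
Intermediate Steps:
h(n, O) = 5
h(-7, 1)*(-119 + w(-5)) = 5*(-119 - 9) = 5*(-128) = -640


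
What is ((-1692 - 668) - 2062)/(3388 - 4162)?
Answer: 737/129 ≈ 5.7132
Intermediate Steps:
((-1692 - 668) - 2062)/(3388 - 4162) = (-2360 - 2062)/(-774) = -4422*(-1/774) = 737/129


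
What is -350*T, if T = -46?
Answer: 16100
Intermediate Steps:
-350*T = -350*(-46) = 16100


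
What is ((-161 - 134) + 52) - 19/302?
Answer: -73405/302 ≈ -243.06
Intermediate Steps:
((-161 - 134) + 52) - 19/302 = (-295 + 52) - 19/302 = -243 - 1*19/302 = -243 - 19/302 = -73405/302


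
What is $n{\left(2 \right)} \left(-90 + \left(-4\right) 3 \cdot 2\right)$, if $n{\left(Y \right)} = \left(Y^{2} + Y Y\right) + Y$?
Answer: $-1140$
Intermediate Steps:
$n{\left(Y \right)} = Y + 2 Y^{2}$ ($n{\left(Y \right)} = \left(Y^{2} + Y^{2}\right) + Y = 2 Y^{2} + Y = Y + 2 Y^{2}$)
$n{\left(2 \right)} \left(-90 + \left(-4\right) 3 \cdot 2\right) = 2 \left(1 + 2 \cdot 2\right) \left(-90 + \left(-4\right) 3 \cdot 2\right) = 2 \left(1 + 4\right) \left(-90 - 24\right) = 2 \cdot 5 \left(-90 - 24\right) = 10 \left(-114\right) = -1140$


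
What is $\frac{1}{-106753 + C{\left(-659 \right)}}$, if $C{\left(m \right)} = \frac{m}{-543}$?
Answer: $- \frac{543}{57966220} \approx -9.3675 \cdot 10^{-6}$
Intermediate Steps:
$C{\left(m \right)} = - \frac{m}{543}$ ($C{\left(m \right)} = m \left(- \frac{1}{543}\right) = - \frac{m}{543}$)
$\frac{1}{-106753 + C{\left(-659 \right)}} = \frac{1}{-106753 - - \frac{659}{543}} = \frac{1}{-106753 + \frac{659}{543}} = \frac{1}{- \frac{57966220}{543}} = - \frac{543}{57966220}$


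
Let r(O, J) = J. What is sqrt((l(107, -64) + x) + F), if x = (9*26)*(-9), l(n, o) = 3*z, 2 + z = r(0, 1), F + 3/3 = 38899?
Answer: sqrt(36789) ≈ 191.80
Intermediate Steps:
F = 38898 (F = -1 + 38899 = 38898)
z = -1 (z = -2 + 1 = -1)
l(n, o) = -3 (l(n, o) = 3*(-1) = -3)
x = -2106 (x = 234*(-9) = -2106)
sqrt((l(107, -64) + x) + F) = sqrt((-3 - 2106) + 38898) = sqrt(-2109 + 38898) = sqrt(36789)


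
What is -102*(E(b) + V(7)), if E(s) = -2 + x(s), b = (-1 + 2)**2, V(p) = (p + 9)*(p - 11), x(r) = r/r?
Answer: 6630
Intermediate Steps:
x(r) = 1
V(p) = (-11 + p)*(9 + p) (V(p) = (9 + p)*(-11 + p) = (-11 + p)*(9 + p))
b = 1 (b = 1**2 = 1)
E(s) = -1 (E(s) = -2 + 1 = -1)
-102*(E(b) + V(7)) = -102*(-1 + (-99 + 7**2 - 2*7)) = -102*(-1 + (-99 + 49 - 14)) = -102*(-1 - 64) = -102*(-65) = 6630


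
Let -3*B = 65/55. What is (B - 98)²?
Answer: 10543009/1089 ≈ 9681.4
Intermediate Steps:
B = -13/33 (B = -65/(3*55) = -⅓*13/11 = -13/33 ≈ -0.39394)
(B - 98)² = (-13/33 - 98)² = (-3247/33)² = 10543009/1089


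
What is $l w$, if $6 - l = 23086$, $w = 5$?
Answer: $-115400$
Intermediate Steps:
$l = -23080$ ($l = 6 - 23086 = -23080$)
$l w = \left(-23080\right) 5 = -115400$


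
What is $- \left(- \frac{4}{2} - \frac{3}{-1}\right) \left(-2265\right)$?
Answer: $2265$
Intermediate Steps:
$- \left(- \frac{4}{2} - \frac{3}{-1}\right) \left(-2265\right) = - \left(\left(-4\right) \frac{1}{2} - -3\right) \left(-2265\right) = - \left(-2 + 3\right) \left(-2265\right) = - 1 \left(-2265\right) = \left(-1\right) \left(-2265\right) = 2265$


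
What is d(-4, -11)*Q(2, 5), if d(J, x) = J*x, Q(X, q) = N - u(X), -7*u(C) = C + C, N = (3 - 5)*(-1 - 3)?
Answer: 2640/7 ≈ 377.14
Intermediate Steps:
N = 8 (N = -2*(-4) = 8)
u(C) = -2*C/7 (u(C) = -(C + C)/7 = -2*C/7)
Q(X, q) = 8 + 2*X/7 (Q(X, q) = 8 - (-2)*X/7 = 8 + 2*X/7)
d(-4, -11)*Q(2, 5) = (-4*(-11))*(8 + (2/7)*2) = 44*(8 + 4/7) = 44*(60/7) = 2640/7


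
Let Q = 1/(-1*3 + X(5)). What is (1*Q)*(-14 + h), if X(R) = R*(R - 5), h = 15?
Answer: -1/3 ≈ -0.33333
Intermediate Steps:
X(R) = R*(-5 + R)
Q = -1/3 (Q = 1/(-1*3 + 5*(-5 + 5)) = 1/(-3 + 5*0) = 1/(-3 + 0) = 1/(-3) = -1/3 ≈ -0.33333)
(1*Q)*(-14 + h) = (1*(-1/3))*(-14 + 15) = -1/3*1 = -1/3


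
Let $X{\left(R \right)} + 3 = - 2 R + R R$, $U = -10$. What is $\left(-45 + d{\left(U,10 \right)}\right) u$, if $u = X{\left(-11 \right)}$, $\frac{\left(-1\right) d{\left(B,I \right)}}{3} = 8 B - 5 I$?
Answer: $48300$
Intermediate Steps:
$X{\left(R \right)} = -3 + R^{2} - 2 R$ ($X{\left(R \right)} = -3 - \left(2 R - R R\right) = -3 + \left(- 2 R + R^{2}\right) = -3 + \left(R^{2} - 2 R\right) = -3 + R^{2} - 2 R$)
$d{\left(B,I \right)} = - 24 B + 15 I$ ($d{\left(B,I \right)} = - 3 \left(8 B - 5 I\right) = - 3 \left(- 5 I + 8 B\right) = - 24 B + 15 I$)
$u = 140$ ($u = -3 + \left(-11\right)^{2} - -22 = -3 + 121 + 22 = 140$)
$\left(-45 + d{\left(U,10 \right)}\right) u = \left(-45 + \left(\left(-24\right) \left(-10\right) + 15 \cdot 10\right)\right) 140 = \left(-45 + \left(240 + 150\right)\right) 140 = \left(-45 + 390\right) 140 = 345 \cdot 140 = 48300$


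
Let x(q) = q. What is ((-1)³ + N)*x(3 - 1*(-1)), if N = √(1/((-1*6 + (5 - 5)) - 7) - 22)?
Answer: -4 + 4*I*√3731/13 ≈ -4.0 + 18.794*I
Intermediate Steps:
N = I*√3731/13 (N = √(1/((-6 + 0) - 7) - 22) = √(1/(-6 - 7) - 22) = √(1/(-13) - 22) = √(-1/13 - 22) = √(-287/13) = I*√3731/13 ≈ 4.6986*I)
((-1)³ + N)*x(3 - 1*(-1)) = ((-1)³ + I*√3731/13)*(3 - 1*(-1)) = (-1 + I*√3731/13)*(3 + 1) = (-1 + I*√3731/13)*4 = -4 + 4*I*√3731/13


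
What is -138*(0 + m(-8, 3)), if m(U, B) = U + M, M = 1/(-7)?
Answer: 7866/7 ≈ 1123.7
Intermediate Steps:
M = -⅐ (M = 1*(-⅐) = -⅐ ≈ -0.14286)
m(U, B) = -⅐ + U (m(U, B) = U - ⅐ = -⅐ + U)
-138*(0 + m(-8, 3)) = -138*(0 + (-⅐ - 8)) = -138*(0 - 57/7) = -138*(-57/7) = 7866/7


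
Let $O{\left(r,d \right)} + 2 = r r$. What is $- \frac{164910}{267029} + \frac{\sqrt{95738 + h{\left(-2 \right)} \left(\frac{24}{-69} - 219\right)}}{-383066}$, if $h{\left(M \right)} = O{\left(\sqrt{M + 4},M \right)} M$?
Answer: $- \frac{164910}{267029} - \frac{\sqrt{95738}}{383066} \approx -0.61838$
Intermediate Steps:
$O{\left(r,d \right)} = -2 + r^{2}$ ($O{\left(r,d \right)} = -2 + r r = -2 + r^{2}$)
$h{\left(M \right)} = M \left(2 + M\right)$ ($h{\left(M \right)} = \left(-2 + \left(\sqrt{M + 4}\right)^{2}\right) M = \left(-2 + \left(\sqrt{4 + M}\right)^{2}\right) M = \left(-2 + \left(4 + M\right)\right) M = \left(2 + M\right) M = M \left(2 + M\right)$)
$- \frac{164910}{267029} + \frac{\sqrt{95738 + h{\left(-2 \right)} \left(\frac{24}{-69} - 219\right)}}{-383066} = - \frac{164910}{267029} + \frac{\sqrt{95738 + - 2 \left(2 - 2\right) \left(\frac{24}{-69} - 219\right)}}{-383066} = \left(-164910\right) \frac{1}{267029} + \sqrt{95738 + \left(-2\right) 0 \left(24 \left(- \frac{1}{69}\right) - 219\right)} \left(- \frac{1}{383066}\right) = - \frac{164910}{267029} + \sqrt{95738 + 0 \left(- \frac{8}{23} - 219\right)} \left(- \frac{1}{383066}\right) = - \frac{164910}{267029} + \sqrt{95738 + 0 \left(- \frac{5045}{23}\right)} \left(- \frac{1}{383066}\right) = - \frac{164910}{267029} + \sqrt{95738 + 0} \left(- \frac{1}{383066}\right) = - \frac{164910}{267029} + \sqrt{95738} \left(- \frac{1}{383066}\right) = - \frac{164910}{267029} - \frac{\sqrt{95738}}{383066}$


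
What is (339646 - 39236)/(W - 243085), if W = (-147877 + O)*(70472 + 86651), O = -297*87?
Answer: -300410/27295022153 ≈ -1.1006e-5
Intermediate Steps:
O = -25839
W = -27294779068 (W = (-147877 - 25839)*(70472 + 86651) = -173716*157123 = -27294779068)
(339646 - 39236)/(W - 243085) = (339646 - 39236)/(-27294779068 - 243085) = 300410/(-27295022153) = 300410*(-1/27295022153) = -300410/27295022153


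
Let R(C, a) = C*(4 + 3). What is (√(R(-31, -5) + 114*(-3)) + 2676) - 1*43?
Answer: 2633 + I*√559 ≈ 2633.0 + 23.643*I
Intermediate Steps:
R(C, a) = 7*C (R(C, a) = C*7 = 7*C)
(√(R(-31, -5) + 114*(-3)) + 2676) - 1*43 = (√(7*(-31) + 114*(-3)) + 2676) - 1*43 = (√(-217 - 342) + 2676) - 43 = (√(-559) + 2676) - 43 = (I*√559 + 2676) - 43 = (2676 + I*√559) - 43 = 2633 + I*√559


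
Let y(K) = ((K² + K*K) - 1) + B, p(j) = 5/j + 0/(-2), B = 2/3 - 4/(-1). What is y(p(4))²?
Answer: 26569/576 ≈ 46.127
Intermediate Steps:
B = 14/3 (B = 2*(⅓) - 4*(-1) = ⅔ + 4 = 14/3 ≈ 4.6667)
p(j) = 5/j (p(j) = 5/j + 0*(-½) = 5/j + 0 = 5/j)
y(K) = 11/3 + 2*K² (y(K) = ((K² + K*K) - 1) + 14/3 = ((K² + K²) - 1) + 14/3 = (2*K² - 1) + 14/3 = (-1 + 2*K²) + 14/3 = 11/3 + 2*K²)
y(p(4))² = (11/3 + 2*(5/4)²)² = (11/3 + 2*(25/16))² = (11/3 + 25/8)² = (163/24)² = 26569/576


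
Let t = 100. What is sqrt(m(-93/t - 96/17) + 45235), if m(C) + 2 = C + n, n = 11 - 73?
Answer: sqrt(1305251823)/170 ≈ 212.52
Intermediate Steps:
n = -62
m(C) = -64 + C (m(C) = -2 + (C - 62) = -2 + (-62 + C) = -64 + C)
sqrt(m(-93/t - 96/17) + 45235) = sqrt((-64 + (-93/100 - 96/17)) + 45235) = sqrt((-64 - 11181/1700) + 45235) = sqrt(-119981/1700 + 45235) = sqrt(76779519/1700) = sqrt(1305251823)/170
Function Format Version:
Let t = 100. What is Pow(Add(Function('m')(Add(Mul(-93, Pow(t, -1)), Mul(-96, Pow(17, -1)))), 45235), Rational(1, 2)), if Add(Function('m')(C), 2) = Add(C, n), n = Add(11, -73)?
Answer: Mul(Rational(1, 170), Pow(1305251823, Rational(1, 2))) ≈ 212.52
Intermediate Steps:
n = -62
Function('m')(C) = Add(-64, C) (Function('m')(C) = Add(-2, Add(C, -62)) = Add(-2, Add(-62, C)) = Add(-64, C))
Pow(Add(Function('m')(Add(Mul(-93, Pow(t, -1)), Mul(-96, Pow(17, -1)))), 45235), Rational(1, 2)) = Pow(Add(Add(-64, Add(Mul(-93, Pow(100, -1)), Mul(-96, Pow(17, -1)))), 45235), Rational(1, 2)) = Pow(Add(Add(-64, Add(Mul(-93, Rational(1, 100)), Mul(-96, Rational(1, 17)))), 45235), Rational(1, 2)) = Pow(Add(Add(-64, Add(Rational(-93, 100), Rational(-96, 17))), 45235), Rational(1, 2)) = Pow(Add(Add(-64, Rational(-11181, 1700)), 45235), Rational(1, 2)) = Pow(Add(Rational(-119981, 1700), 45235), Rational(1, 2)) = Pow(Rational(76779519, 1700), Rational(1, 2)) = Mul(Rational(1, 170), Pow(1305251823, Rational(1, 2)))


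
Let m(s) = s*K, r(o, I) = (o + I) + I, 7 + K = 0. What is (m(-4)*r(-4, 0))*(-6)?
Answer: 672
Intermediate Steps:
K = -7 (K = -7 + 0 = -7)
r(o, I) = o + 2*I (r(o, I) = (I + o) + I = o + 2*I)
m(s) = -7*s (m(s) = s*(-7) = -7*s)
(m(-4)*r(-4, 0))*(-6) = ((-7*(-4))*(-4 + 2*0))*(-6) = (28*(-4 + 0))*(-6) = (28*(-4))*(-6) = -112*(-6) = 672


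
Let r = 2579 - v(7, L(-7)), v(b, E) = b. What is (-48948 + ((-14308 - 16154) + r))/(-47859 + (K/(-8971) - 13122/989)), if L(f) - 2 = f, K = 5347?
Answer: 340865623661/212371660333 ≈ 1.6050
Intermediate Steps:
L(f) = 2 + f
r = 2572 (r = 2579 - 1*7 = 2579 - 7 = 2572)
(-48948 + ((-14308 - 16154) + r))/(-47859 + (K/(-8971) - 13122/989)) = (-48948 + ((-14308 - 16154) + 2572))/(-47859 + (5347/(-8971) - 13122/989)) = (-48948 + (-30462 + 2572))/(-47859 + (5347*(-1/8971) - 13122*1/989)) = (-48948 - 27890)/(-47859 + (-5347/8971 - 13122/989)) = -76838/(-47859 - 123005645/8872319) = -76838/(-424743320666/8872319) = -76838*(-8872319/424743320666) = 340865623661/212371660333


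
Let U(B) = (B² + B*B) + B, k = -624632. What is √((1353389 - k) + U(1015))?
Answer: √4039486 ≈ 2009.8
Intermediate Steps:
U(B) = B + 2*B² (U(B) = (B² + B²) + B = 2*B² + B = B + 2*B²)
√((1353389 - k) + U(1015)) = √((1353389 - 1*(-624632)) + 1015*(1 + 2*1015)) = √((1353389 + 624632) + 1015*(1 + 2030)) = √(1978021 + 1015*2031) = √(1978021 + 2061465) = √4039486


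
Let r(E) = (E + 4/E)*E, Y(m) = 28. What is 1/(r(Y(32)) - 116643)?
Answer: -1/115855 ≈ -8.6315e-6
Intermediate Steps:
r(E) = E*(E + 4/E)
1/(r(Y(32)) - 116643) = 1/((4 + 28**2) - 116643) = 1/((4 + 784) - 116643) = 1/(788 - 116643) = 1/(-115855) = -1/115855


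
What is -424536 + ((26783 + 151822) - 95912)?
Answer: -341843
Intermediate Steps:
-424536 + ((26783 + 151822) - 95912) = -424536 + (178605 - 95912) = -424536 + 82693 = -341843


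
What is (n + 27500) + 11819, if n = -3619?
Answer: 35700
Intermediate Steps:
(n + 27500) + 11819 = (-3619 + 27500) + 11819 = 23881 + 11819 = 35700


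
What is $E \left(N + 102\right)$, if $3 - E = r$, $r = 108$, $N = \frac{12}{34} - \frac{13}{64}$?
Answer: $- \frac{11669595}{1088} \approx -10726.0$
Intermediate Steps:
$N = \frac{163}{1088}$ ($N = 12 \cdot \frac{1}{34} - \frac{13}{64} = \frac{6}{17} - \frac{13}{64} = \frac{163}{1088} \approx 0.14982$)
$E = -105$ ($E = 3 - 108 = -105$)
$E \left(N + 102\right) = - 105 \left(\frac{163}{1088} + 102\right) = \left(-105\right) \frac{111139}{1088} = - \frac{11669595}{1088}$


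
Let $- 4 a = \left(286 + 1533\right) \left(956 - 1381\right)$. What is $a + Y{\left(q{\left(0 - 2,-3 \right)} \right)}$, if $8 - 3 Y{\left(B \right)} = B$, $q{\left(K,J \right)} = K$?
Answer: $\frac{2319265}{12} \approx 1.9327 \cdot 10^{5}$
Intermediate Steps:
$Y{\left(B \right)} = \frac{8}{3} - \frac{B}{3}$
$a = \frac{773075}{4}$ ($a = - \frac{\left(286 + 1533\right) \left(956 - 1381\right)}{4} = - \frac{1819 \left(-425\right)}{4} = \left(- \frac{1}{4}\right) \left(-773075\right) = \frac{773075}{4} \approx 1.9327 \cdot 10^{5}$)
$a + Y{\left(q{\left(0 - 2,-3 \right)} \right)} = \frac{773075}{4} + \left(\frac{8}{3} - \frac{0 - 2}{3}\right) = \frac{773075}{4} + \left(\frac{8}{3} - - \frac{2}{3}\right) = \frac{773075}{4} + \left(\frac{8}{3} + \frac{2}{3}\right) = \frac{773075}{4} + \frac{10}{3} = \frac{2319265}{12}$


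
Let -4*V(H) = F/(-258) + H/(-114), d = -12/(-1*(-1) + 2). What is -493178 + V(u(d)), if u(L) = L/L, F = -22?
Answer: -3223411533/6536 ≈ -4.9318e+5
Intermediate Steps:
d = -4 (d = -12/(1 + 2) = -12/3 = -12*⅓ = -4)
u(L) = 1
V(H) = -11/516 + H/456 (V(H) = -(-22/(-258) + H/(-114))/4 = -(-22*(-1/258) + H*(-1/114))/4 = -(11/129 - H/114)/4 = -11/516 + H/456)
-493178 + V(u(d)) = -493178 + (-11/516 + (1/456)*1) = -493178 + (-11/516 + 1/456) = -493178 - 125/6536 = -3223411533/6536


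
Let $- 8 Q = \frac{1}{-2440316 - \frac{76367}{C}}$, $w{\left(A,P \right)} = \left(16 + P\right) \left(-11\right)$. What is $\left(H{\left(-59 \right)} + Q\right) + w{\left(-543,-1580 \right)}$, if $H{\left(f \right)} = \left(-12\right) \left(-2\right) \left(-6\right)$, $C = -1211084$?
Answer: $\frac{100839189240662011}{5910855172354} \approx 17060.0$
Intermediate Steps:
$H{\left(f \right)} = -144$ ($H{\left(f \right)} = 24 \left(-6\right) = -144$)
$w{\left(A,P \right)} = -176 - 11 P$
$Q = \frac{302771}{5910855172354}$ ($Q = - \frac{1}{8 \left(-2440316 - \frac{76367}{-1211084}\right)} = - \frac{1}{8 \left(-2440316 - - \frac{76367}{1211084}\right)} = - \frac{1}{8 \left(-2440316 + \frac{76367}{1211084}\right)} = - \frac{1}{8 \left(- \frac{2955427586177}{1211084}\right)} = \left(- \frac{1}{8}\right) \left(- \frac{1211084}{2955427586177}\right) = \frac{302771}{5910855172354} \approx 5.1223 \cdot 10^{-8}$)
$\left(H{\left(-59 \right)} + Q\right) + w{\left(-543,-1580 \right)} = \left(-144 + \frac{302771}{5910855172354}\right) - -17204 = - \frac{851163144516205}{5910855172354} + \left(-176 + 17380\right) = - \frac{851163144516205}{5910855172354} + 17204 = \frac{100839189240662011}{5910855172354}$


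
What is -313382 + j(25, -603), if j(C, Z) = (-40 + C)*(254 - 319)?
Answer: -312407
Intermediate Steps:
j(C, Z) = 2600 - 65*C (j(C, Z) = (-40 + C)*(-65) = 2600 - 65*C)
-313382 + j(25, -603) = -313382 + (2600 - 65*25) = -313382 + (2600 - 1625) = -313382 + 975 = -312407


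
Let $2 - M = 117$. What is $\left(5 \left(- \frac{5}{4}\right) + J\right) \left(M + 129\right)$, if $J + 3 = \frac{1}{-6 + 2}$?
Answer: $-133$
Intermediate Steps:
$M = -115$ ($M = 2 - 117 = -115$)
$J = - \frac{13}{4}$ ($J = -3 + \frac{1}{-6 + 2} = -3 + \frac{1}{-4} = -3 - \frac{1}{4} = - \frac{13}{4} \approx -3.25$)
$\left(5 \left(- \frac{5}{4}\right) + J\right) \left(M + 129\right) = \left(5 \left(- \frac{5}{4}\right) - \frac{13}{4}\right) \left(-115 + 129\right) = \left(5 \left(\left(-5\right) \frac{1}{4}\right) - \frac{13}{4}\right) 14 = \left(5 \left(- \frac{5}{4}\right) - \frac{13}{4}\right) 14 = \left(- \frac{25}{4} - \frac{13}{4}\right) 14 = \left(- \frac{19}{2}\right) 14 = -133$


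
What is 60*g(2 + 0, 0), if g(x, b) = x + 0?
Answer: 120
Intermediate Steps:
g(x, b) = x
60*g(2 + 0, 0) = 60*(2 + 0) = 60*2 = 120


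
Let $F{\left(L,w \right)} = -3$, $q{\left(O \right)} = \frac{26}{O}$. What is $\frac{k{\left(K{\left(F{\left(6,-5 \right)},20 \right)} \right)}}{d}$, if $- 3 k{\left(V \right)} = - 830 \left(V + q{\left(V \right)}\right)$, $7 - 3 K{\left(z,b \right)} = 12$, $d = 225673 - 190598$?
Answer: $- \frac{42994}{315675} \approx -0.1362$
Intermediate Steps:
$d = 35075$
$K{\left(z,b \right)} = - \frac{5}{3}$ ($K{\left(z,b \right)} = \frac{7}{3} - 4 = - \frac{5}{3}$)
$k{\left(V \right)} = \frac{830 V}{3} + \frac{21580}{3 V}$ ($k{\left(V \right)} = - \frac{\left(-830\right) \left(V + \frac{26}{V}\right)}{3} = - \frac{- \frac{21580}{V} - 830 V}{3} = \frac{830 V}{3} + \frac{21580}{3 V}$)
$\frac{k{\left(K{\left(F{\left(6,-5 \right)},20 \right)} \right)}}{d} = \frac{\frac{830}{3} \frac{1}{- \frac{5}{3}} \left(26 + \left(- \frac{5}{3}\right)^{2}\right)}{35075} = \frac{830}{3} \left(- \frac{3}{5}\right) \left(26 + \frac{25}{9}\right) \frac{1}{35075} = \frac{830}{3} \left(- \frac{3}{5}\right) \frac{259}{9} \cdot \frac{1}{35075} = \left(- \frac{42994}{9}\right) \frac{1}{35075} = - \frac{42994}{315675}$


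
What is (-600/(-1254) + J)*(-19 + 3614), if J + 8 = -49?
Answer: -42467735/209 ≈ -2.0320e+5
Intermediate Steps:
J = -57 (J = -8 - 49 = -57)
(-600/(-1254) + J)*(-19 + 3614) = (-600/(-1254) - 57)*(-19 + 3614) = (-600*(-1/1254) - 57)*3595 = (100/209 - 57)*3595 = -11813/209*3595 = -42467735/209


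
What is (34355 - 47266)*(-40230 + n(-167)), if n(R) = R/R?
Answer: 519396619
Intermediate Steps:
n(R) = 1
(34355 - 47266)*(-40230 + n(-167)) = (34355 - 47266)*(-40230 + 1) = -12911*(-40229) = 519396619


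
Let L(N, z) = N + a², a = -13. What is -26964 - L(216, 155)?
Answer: -27349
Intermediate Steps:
L(N, z) = 169 + N (L(N, z) = N + (-13)² = N + 169 = 169 + N)
-26964 - L(216, 155) = -26964 - (169 + 216) = -26964 - 1*385 = -26964 - 385 = -27349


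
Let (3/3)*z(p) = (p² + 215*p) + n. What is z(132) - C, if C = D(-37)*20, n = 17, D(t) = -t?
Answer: 45081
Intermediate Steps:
z(p) = 17 + p² + 215*p (z(p) = (p² + 215*p) + 17 = 17 + p² + 215*p)
C = 740 (C = -1*(-37)*20 = 37*20 = 740)
z(132) - C = (17 + 132² + 215*132) - 1*740 = (17 + 17424 + 28380) - 740 = 45821 - 740 = 45081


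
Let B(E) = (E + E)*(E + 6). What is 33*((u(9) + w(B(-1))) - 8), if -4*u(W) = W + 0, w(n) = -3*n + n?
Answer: 1287/4 ≈ 321.75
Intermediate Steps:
B(E) = 2*E*(6 + E) (B(E) = (2*E)*(6 + E) = 2*E*(6 + E))
w(n) = -2*n
u(W) = -W/4 (u(W) = -(W + 0)/4 = -W/4)
33*((u(9) + w(B(-1))) - 8) = 33*((-¼*9 - 4*(-1)*(6 - 1)) - 8) = 33*((-9/4 - 4*(-1)*5) - 8) = 33*((-9/4 - 2*(-10)) - 8) = 33*((-9/4 + 20) - 8) = 33*(71/4 - 8) = 33*(39/4) = 1287/4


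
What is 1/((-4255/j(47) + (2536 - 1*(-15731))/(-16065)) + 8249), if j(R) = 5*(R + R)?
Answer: 503370/4147169659 ≈ 0.00012138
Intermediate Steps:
j(R) = 10*R (j(R) = 5*(2*R) = 10*R)
1/((-4255/j(47) + (2536 - 1*(-15731))/(-16065)) + 8249) = 1/((-4255/(10*47) + (2536 - 1*(-15731))/(-16065)) + 8249) = 1/((-4255/470 + (2536 + 15731)*(-1/16065)) + 8249) = 1/((-4255*1/470 + 18267*(-1/16065)) + 8249) = 1/((-851/94 - 6089/5355) + 8249) = 1/(-5129471/503370 + 8249) = 1/(4147169659/503370) = 503370/4147169659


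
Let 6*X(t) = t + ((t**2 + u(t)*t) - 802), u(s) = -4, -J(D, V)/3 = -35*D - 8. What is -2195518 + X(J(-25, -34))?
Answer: -3200453/3 ≈ -1.0668e+6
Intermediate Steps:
J(D, V) = 24 + 105*D (J(D, V) = -3*(-35*D - 8) = -3*(-8 - 35*D) = 24 + 105*D)
X(t) = -401/3 - t/2 + t**2/6 (X(t) = (t + ((t**2 - 4*t) - 802))/6 = (t + (-802 + t**2 - 4*t))/6 = (-802 + t**2 - 3*t)/6 = -401/3 - t/2 + t**2/6)
-2195518 + X(J(-25, -34)) = -2195518 + (-401/3 - (24 + 105*(-25))/2 + (24 + 105*(-25))**2/6) = -2195518 + (-401/3 - (24 - 2625)/2 + (24 - 2625)**2/6) = -2195518 + (-401/3 - 1/2*(-2601) + (1/6)*(-2601)**2) = -2195518 + (-401/3 + 2601/2 + (1/6)*6765201) = -2195518 + (-401/3 + 2601/2 + 2255067/2) = -2195518 + 3386101/3 = -3200453/3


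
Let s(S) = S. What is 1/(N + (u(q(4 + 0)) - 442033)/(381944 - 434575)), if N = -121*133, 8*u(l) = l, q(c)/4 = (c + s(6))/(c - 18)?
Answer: -736834/11851681095 ≈ -6.2171e-5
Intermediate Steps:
q(c) = 4*(6 + c)/(-18 + c) (q(c) = 4*((c + 6)/(c - 18)) = 4*((6 + c)/(-18 + c)) = 4*(6 + c)/(-18 + c))
u(l) = l/8
N = -16093
1/(N + (u(q(4 + 0)) - 442033)/(381944 - 434575)) = 1/(-16093 + ((4*(6 + (4 + 0))/(-18 + (4 + 0)))/8 - 442033)/(381944 - 434575)) = 1/(-16093 + ((4*(6 + 4)/(-18 + 4))/8 - 442033)/(-52631)) = 1/(-16093 + ((4*10/(-14))/8 - 442033)*(-1/52631)) = 1/(-16093 + ((4*(-1/14)*10)/8 - 442033)*(-1/52631)) = 1/(-16093 + ((1/8)*(-20/7) - 442033)*(-1/52631)) = 1/(-16093 + (-5/14 - 442033)*(-1/52631)) = 1/(-16093 - 6188467/14*(-1/52631)) = 1/(-16093 + 6188467/736834) = 1/(-11851681095/736834) = -736834/11851681095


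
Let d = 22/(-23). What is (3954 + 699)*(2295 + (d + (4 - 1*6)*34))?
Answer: 238228947/23 ≈ 1.0358e+7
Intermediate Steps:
d = -22/23 (d = 22*(-1/23) = -22/23 ≈ -0.95652)
(3954 + 699)*(2295 + (d + (4 - 1*6)*34)) = (3954 + 699)*(2295 + (-22/23 + (4 - 1*6)*34)) = 4653*(2295 + (-22/23 + (4 - 6)*34)) = 4653*(2295 + (-22/23 - 2*34)) = 4653*(2295 + (-22/23 - 68)) = 4653*(2295 - 1586/23) = 4653*(51199/23) = 238228947/23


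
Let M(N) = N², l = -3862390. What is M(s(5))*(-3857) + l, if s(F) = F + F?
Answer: -4248090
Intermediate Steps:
s(F) = 2*F
M(s(5))*(-3857) + l = (2*5)²*(-3857) - 3862390 = 10²*(-3857) - 3862390 = 100*(-3857) - 3862390 = -385700 - 3862390 = -4248090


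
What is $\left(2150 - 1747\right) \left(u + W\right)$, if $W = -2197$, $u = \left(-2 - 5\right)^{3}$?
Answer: $-1023620$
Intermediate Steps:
$u = -343$ ($u = \left(-2 - 5\right)^{3} = \left(-7\right)^{3} = -343$)
$\left(2150 - 1747\right) \left(u + W\right) = \left(2150 - 1747\right) \left(-343 - 2197\right) = 403 \left(-2540\right) = -1023620$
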